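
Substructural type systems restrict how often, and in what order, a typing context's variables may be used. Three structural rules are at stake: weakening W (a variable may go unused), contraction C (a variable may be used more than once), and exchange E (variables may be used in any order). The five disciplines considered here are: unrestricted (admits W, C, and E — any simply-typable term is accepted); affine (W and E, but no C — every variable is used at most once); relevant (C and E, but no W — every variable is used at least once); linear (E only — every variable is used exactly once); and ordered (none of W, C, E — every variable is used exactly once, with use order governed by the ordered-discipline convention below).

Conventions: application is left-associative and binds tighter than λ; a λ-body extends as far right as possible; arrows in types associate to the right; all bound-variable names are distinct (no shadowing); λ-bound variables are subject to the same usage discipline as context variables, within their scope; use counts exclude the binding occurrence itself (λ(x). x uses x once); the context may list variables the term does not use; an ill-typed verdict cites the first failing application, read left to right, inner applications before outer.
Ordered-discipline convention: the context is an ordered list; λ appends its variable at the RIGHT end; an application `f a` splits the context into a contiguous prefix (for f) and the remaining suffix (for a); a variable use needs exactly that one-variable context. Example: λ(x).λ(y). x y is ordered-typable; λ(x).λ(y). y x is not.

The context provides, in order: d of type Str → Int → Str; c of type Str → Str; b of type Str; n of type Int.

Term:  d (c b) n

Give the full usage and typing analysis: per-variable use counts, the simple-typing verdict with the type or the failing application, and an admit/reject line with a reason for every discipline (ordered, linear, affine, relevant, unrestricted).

counts: d: 1; c: 1; b: 1; n: 1
use order (left to right): d, c, b, n
typing: ✓ — Str
ordered ✓ (d, c, b, n: once each, no exchange needed)
linear ✓ (each of d, c, b, n used exactly once)
affine ✓ (at most one use each (d, c, b, n))
relevant ✓ (every one of d, c, b, n appears)
unrestricted ✓ (simply typable at Str; W, C, E all held)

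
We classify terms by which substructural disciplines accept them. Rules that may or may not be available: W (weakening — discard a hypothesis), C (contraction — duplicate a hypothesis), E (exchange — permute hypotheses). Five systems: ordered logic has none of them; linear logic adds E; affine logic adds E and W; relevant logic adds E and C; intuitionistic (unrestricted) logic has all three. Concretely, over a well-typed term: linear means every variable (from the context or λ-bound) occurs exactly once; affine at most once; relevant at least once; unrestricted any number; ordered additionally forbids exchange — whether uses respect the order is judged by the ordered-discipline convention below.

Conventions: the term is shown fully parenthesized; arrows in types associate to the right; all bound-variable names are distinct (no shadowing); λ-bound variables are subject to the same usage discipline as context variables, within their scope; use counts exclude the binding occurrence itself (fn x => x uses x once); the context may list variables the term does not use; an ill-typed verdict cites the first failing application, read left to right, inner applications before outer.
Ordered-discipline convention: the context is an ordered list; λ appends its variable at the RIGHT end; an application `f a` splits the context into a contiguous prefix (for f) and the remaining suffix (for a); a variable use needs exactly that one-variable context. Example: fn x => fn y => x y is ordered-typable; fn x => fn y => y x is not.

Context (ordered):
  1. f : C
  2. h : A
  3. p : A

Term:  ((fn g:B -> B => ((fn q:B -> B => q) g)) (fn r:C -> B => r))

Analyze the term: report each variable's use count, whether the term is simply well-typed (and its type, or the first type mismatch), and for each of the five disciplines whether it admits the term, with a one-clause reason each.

counts: f: 0×, h: 0×, p: 0×, g (bound): 1×, q (bound): 1×, r (bound): 1×
uses in reading order: q, g, r
typing: ill-typed: an argument (C -> B) -> C -> B mismatches the expected B -> B
ordered: ✗, the type mismatch rejects it
linear: ✗, not simply typable
affine: ✗, fails simple typing
relevant: ✗, a type mismatch blocks all five
unrestricted: ✗, the type mismatch rejects it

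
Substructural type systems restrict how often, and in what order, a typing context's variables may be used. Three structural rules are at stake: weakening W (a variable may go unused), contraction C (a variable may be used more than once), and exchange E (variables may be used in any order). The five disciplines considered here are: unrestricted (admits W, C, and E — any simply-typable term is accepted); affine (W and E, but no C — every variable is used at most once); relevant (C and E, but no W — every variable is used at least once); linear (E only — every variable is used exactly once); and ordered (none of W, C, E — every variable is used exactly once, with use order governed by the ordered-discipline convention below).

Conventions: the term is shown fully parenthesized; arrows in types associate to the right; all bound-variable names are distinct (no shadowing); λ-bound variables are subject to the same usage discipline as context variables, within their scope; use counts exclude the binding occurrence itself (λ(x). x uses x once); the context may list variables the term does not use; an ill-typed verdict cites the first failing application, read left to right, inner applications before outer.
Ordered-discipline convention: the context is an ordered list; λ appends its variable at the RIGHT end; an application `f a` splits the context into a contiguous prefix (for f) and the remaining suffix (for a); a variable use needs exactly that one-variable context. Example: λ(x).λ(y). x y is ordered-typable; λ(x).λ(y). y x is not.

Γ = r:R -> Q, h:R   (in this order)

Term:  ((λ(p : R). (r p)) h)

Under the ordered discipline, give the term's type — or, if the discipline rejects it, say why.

term : Q
counts: r: 1×; h: 1×; p [bound]: 1×
order of uses: r, p, h
typing: ✓ — Q
all disciplines: ordered ✓; linear ✓; affine ✓; relevant ✓; unrestricted ✓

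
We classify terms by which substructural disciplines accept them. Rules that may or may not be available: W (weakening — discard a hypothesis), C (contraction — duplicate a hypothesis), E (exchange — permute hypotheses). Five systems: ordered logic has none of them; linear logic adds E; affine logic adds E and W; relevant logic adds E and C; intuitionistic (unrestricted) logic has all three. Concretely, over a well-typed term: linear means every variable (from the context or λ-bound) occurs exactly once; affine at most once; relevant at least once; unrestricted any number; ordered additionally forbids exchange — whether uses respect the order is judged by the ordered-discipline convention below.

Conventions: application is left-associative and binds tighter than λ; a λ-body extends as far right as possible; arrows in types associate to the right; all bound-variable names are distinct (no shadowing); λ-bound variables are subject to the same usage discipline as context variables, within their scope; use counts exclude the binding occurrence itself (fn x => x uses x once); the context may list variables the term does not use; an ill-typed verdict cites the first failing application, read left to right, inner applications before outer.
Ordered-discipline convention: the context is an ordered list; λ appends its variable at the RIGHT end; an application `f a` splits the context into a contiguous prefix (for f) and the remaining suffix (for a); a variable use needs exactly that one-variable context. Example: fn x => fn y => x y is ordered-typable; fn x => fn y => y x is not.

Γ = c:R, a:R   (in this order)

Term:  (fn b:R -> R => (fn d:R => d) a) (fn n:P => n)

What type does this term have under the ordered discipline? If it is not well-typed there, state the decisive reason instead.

not well-typed under ordered — the type mismatch rejects it
counts: c ×0, a ×1, b [bound] ×0, d [bound] ×1, n [bound] ×1
use order (left to right): d, a, n
typing: ill-typed: an argument P -> P mismatches the expected R -> R
summary: ordered ✗; linear ✗; affine ✗; relevant ✗; unrestricted ✗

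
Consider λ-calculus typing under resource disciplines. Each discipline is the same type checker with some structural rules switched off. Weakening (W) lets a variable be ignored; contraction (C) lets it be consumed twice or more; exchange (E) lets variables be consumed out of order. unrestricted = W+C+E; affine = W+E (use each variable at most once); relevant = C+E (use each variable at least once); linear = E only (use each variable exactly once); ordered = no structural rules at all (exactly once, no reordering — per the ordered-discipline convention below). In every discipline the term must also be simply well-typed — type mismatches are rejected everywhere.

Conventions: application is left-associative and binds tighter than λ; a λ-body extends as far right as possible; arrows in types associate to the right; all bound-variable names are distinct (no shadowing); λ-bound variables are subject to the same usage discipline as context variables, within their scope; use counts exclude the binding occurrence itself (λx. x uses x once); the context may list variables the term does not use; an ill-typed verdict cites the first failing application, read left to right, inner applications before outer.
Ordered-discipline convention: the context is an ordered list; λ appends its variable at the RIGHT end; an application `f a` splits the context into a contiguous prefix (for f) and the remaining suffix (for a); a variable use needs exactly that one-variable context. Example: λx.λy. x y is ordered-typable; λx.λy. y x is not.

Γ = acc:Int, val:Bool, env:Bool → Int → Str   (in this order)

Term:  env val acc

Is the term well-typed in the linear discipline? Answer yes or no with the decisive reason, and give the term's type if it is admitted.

yes — single use per variable (acc, val, env); term : Str
variable uses: acc: 1×; val: 1×; env: 1×
left-to-right use order: env, val, acc
typing: well-typed — term : Str
per-discipline verdicts: ordered ✗, linear ✓, affine ✓, relevant ✓, unrestricted ✓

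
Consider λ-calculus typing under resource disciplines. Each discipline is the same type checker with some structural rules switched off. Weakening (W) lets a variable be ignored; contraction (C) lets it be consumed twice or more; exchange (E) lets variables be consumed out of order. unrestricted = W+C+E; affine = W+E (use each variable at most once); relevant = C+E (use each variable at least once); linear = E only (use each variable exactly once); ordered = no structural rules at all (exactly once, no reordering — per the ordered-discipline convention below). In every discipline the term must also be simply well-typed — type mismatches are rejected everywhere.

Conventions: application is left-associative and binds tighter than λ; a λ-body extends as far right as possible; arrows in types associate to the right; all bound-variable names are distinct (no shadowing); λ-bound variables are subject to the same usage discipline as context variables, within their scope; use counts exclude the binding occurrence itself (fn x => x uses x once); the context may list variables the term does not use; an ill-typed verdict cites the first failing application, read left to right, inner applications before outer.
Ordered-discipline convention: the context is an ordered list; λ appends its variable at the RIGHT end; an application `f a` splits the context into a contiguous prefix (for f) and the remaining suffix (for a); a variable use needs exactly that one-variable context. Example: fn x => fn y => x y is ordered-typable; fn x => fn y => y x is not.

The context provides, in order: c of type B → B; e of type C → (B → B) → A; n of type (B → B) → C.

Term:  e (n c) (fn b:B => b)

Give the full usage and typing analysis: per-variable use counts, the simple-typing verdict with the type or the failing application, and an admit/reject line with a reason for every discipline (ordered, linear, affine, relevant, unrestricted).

use counts: c: 1×, e: 1×, n: 1×, b [bound]: 1×
use order (left to right): e, n, c, b
typing: well-typed at A
ordered: ✗, no contiguous prefix/suffix split fits e, n, c, b
linear: ✓, each of c, e, n, b used exactly once
affine: ✓, none of c, e, n, b used more than once
relevant: ✓, c, e, n, b: all used, weakening unneeded
unrestricted: ✓, well-typed at A; no restrictions here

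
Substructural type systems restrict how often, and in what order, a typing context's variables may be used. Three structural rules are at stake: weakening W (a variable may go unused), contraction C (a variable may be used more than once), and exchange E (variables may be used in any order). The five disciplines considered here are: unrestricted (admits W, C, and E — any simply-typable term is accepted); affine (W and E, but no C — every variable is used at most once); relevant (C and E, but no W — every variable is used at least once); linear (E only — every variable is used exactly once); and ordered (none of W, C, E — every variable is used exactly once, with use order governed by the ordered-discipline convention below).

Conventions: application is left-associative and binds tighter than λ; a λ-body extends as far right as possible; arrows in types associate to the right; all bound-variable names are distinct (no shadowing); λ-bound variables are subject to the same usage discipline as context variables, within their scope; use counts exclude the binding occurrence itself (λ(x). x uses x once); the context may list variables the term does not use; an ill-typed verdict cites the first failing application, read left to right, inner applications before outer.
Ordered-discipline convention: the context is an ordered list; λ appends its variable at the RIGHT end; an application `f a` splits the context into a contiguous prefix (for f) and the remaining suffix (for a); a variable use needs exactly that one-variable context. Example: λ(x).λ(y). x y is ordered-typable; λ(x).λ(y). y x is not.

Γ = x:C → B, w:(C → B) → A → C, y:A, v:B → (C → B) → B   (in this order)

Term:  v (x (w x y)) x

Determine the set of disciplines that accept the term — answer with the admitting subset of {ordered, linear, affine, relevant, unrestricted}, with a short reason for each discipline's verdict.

admitted by: relevant, unrestricted
variable uses: x=3, w=1, y=1, v=1
use order (left to right): v, x, w, x, y, x
typing: the term checks, with type B
ordered: ✗ — repeated use of x ×3
linear: ✗ — repeated use of x ×3
affine: ✗ — repeated use of x ×3
relevant: ✓ — at least one use each (x, w, y, v)
unrestricted: ✓ — typability at B is all that's needed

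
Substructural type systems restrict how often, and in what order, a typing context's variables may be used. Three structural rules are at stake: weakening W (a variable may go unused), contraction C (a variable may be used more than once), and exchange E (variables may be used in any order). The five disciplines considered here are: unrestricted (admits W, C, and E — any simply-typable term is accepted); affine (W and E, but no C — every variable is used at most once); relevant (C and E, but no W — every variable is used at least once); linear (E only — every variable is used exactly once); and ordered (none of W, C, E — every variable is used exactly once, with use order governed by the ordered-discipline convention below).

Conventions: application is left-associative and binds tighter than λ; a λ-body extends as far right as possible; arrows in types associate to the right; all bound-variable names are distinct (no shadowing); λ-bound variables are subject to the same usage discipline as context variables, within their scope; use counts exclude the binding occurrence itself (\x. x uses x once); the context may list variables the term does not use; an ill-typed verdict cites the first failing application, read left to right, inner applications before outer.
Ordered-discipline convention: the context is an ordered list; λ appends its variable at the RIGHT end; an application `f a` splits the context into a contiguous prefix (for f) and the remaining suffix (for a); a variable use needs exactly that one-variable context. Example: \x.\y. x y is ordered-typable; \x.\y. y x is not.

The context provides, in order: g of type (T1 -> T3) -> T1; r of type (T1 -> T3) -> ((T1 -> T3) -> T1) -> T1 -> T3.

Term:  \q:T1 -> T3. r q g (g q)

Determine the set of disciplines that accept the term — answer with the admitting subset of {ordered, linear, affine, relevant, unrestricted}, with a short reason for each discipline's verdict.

admitting disciplines: relevant, unrestricted
variable uses: g ×2; r ×1; q (bound) ×2
order of uses: r, q, g, g, q
typing: the term checks, with type (T1 -> T3) -> T3
ordered: ✗ — g ×2, q ×2 used more than once (contraction)
linear: ✗ — g ×2, q ×2 used more than once (contraction)
affine: ✗ — g ×2, q ×2 used more than once (contraction)
relevant: ✓ — at least one use each (g, r, q)
unrestricted: ✓ — type-checks ((T1 -> T3) -> T3) and nothing is barred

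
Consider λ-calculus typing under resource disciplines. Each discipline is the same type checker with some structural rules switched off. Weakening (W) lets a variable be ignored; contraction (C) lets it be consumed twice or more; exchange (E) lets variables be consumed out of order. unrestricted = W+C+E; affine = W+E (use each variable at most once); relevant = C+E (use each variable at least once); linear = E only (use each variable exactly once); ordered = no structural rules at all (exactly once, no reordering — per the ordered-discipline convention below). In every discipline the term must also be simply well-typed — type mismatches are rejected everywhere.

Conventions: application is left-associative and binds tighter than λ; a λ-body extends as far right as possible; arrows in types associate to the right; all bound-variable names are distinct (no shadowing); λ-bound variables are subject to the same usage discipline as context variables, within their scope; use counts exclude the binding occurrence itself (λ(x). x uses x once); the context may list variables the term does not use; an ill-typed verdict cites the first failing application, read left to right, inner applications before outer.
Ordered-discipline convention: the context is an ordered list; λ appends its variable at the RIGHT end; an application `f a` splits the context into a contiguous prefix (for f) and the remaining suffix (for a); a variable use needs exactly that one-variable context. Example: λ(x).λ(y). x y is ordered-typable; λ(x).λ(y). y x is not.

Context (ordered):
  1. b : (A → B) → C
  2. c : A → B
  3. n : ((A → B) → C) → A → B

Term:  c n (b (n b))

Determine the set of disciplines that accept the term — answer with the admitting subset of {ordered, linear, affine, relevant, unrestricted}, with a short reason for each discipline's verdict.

admitted in: none
usage: b: 2×, c: 1×, n: 2×
left-to-right use order: c, n, b, n, b
typing: ill-typed: argument of type ((A → B) → C) → A → B where A is required
ordered ✗ (fails simple typing)
linear ✗ (a type mismatch blocks all five)
affine ✗ (the type mismatch rejects it)
relevant ✗ (not simply typable)
unrestricted ✗ (fails simple typing)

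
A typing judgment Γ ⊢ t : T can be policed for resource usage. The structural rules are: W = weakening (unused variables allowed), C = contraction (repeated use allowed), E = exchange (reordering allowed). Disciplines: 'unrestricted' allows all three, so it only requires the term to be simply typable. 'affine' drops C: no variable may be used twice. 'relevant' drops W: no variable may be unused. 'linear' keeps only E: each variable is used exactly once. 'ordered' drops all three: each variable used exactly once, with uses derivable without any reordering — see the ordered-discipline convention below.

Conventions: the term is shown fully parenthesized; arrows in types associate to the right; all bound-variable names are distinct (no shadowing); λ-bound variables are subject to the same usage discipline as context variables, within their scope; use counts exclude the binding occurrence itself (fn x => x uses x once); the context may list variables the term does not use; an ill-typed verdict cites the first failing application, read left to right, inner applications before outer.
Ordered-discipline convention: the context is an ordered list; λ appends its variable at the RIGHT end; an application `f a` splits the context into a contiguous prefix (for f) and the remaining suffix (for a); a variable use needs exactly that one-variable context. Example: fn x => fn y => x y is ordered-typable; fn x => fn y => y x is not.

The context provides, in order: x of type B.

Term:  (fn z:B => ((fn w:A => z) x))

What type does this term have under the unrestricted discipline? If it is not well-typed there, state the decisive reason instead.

not well-typed under unrestricted — not simply typable
counts: x: 1×; z (bound): 1×; w (bound): 0×
uses in reading order: z, x
typing: ill-typed: argument of type B where A is required
per-discipline verdicts: ordered ✗ · linear ✗ · affine ✗ · relevant ✗ · unrestricted ✗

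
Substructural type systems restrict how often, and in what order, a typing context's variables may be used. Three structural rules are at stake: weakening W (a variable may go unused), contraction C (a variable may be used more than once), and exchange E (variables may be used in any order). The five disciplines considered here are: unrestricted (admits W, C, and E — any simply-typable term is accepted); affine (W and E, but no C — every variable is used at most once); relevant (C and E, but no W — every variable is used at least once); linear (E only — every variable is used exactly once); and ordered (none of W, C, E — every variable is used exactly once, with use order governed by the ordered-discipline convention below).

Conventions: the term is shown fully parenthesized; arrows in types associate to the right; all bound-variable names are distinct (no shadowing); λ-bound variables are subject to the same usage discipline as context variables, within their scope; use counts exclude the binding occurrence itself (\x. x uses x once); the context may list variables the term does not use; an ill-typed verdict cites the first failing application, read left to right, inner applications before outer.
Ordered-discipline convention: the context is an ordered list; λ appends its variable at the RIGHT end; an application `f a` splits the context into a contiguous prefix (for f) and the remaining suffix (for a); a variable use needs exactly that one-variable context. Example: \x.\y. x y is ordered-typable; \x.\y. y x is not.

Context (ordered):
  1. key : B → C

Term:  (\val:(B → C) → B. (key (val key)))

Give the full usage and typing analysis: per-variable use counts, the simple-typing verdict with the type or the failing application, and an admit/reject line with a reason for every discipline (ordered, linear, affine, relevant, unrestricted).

use counts: key=2; val (bound)=1
order of uses: key, val, key
typing: well-typed at ((B → C) → B) → C
ordered: ✗ — needs contraction — key ×2
linear: ✗ — needs contraction — key ×2
affine: ✗ — needs contraction — key ×2
relevant: ✓ — every one of key, val appears
unrestricted: ✓ — typability at ((B → C) → B) → C is all that's needed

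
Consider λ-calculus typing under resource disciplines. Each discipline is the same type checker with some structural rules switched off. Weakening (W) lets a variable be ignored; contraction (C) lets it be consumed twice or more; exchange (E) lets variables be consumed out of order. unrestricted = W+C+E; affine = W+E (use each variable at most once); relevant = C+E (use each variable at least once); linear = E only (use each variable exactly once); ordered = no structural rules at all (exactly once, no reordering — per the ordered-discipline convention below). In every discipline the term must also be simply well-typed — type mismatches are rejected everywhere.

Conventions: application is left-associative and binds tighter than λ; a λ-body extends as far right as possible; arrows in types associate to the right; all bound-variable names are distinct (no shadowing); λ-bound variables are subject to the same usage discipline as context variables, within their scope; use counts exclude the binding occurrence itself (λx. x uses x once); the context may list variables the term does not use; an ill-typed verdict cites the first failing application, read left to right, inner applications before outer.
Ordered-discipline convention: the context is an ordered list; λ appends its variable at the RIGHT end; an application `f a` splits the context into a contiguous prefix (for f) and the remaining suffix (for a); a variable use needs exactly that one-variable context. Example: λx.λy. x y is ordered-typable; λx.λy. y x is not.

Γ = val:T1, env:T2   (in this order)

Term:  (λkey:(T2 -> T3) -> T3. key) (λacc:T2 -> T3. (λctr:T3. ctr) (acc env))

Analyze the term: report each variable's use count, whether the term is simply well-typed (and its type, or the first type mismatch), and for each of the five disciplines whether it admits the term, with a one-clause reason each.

usage: val ×0; env ×1; key (λ-bound) ×1; acc (λ-bound) ×1; ctr (λ-bound) ×1
left-to-right use order: key, ctr, acc, env
typing: the term checks, with type (T2 -> T3) -> T3
ordered ✗ (unused: val — weakening required)
linear ✗ (unused: val — weakening required)
affine ✓ (none of val, env, key, acc, ctr used more than once)
relevant ✗ (unused: val — weakening required)
unrestricted ✓ (simply typable at (T2 -> T3) -> T3; W, C, E all held)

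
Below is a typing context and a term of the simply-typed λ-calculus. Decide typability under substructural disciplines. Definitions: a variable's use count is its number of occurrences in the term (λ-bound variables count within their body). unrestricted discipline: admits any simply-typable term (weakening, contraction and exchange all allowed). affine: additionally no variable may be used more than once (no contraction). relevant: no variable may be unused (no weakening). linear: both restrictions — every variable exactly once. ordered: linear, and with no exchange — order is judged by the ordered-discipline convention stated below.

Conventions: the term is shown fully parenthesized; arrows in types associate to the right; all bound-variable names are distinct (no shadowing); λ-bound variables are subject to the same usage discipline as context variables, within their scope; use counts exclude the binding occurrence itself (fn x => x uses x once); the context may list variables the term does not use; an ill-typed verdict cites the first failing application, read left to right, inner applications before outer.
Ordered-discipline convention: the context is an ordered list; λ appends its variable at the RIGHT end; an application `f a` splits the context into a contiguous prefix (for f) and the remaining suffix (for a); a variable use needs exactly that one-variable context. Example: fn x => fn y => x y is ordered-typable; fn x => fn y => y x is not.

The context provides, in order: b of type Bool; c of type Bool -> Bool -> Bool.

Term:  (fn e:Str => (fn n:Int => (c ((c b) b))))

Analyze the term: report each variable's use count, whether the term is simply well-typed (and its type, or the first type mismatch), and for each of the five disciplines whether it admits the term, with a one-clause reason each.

use counts: b ×2; c ×2; e [bound] ×0; n [bound] ×0
uses in reading order: c, c, b, b
typing: the term checks, with type Str -> Int -> Bool -> Bool
ordered ✗ (uses contraction: b ×2, c ×2; e, n never used (weakening))
linear ✗ (uses contraction: b ×2, c ×2; e, n never used (weakening))
affine ✗ (uses contraction: b ×2, c ×2)
relevant ✗ (e, n never used (weakening))
unrestricted ✓ (simply typable at Str -> Int -> Bool -> Bool; W, C, E all held)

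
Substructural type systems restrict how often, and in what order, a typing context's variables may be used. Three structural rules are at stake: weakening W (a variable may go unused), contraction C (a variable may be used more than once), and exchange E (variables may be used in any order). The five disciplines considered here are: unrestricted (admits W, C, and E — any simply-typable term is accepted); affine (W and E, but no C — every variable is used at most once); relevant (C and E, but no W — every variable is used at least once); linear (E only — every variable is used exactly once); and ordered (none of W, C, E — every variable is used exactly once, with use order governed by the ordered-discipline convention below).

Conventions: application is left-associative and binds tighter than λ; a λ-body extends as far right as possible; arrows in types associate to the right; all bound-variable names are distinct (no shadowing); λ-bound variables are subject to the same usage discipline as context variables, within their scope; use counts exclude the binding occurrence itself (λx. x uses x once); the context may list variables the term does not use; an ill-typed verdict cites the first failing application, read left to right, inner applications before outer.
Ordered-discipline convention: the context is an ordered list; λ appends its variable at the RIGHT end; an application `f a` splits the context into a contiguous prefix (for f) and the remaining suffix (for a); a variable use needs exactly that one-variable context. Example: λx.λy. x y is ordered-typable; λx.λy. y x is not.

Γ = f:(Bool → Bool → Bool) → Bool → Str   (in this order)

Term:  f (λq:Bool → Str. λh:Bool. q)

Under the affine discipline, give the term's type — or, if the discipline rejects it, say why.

not well-typed under affine — a type mismatch blocks all five
variable uses: f: 1×; q (λ-bound): 1×; h (λ-bound): 0×
order of uses: f, q
typing: ill-typed: an argument (Bool → Str) → Bool → Bool → Str mismatches the expected Bool → Bool → Bool
across the five disciplines: ordered ✗; linear ✗; affine ✗; relevant ✗; unrestricted ✗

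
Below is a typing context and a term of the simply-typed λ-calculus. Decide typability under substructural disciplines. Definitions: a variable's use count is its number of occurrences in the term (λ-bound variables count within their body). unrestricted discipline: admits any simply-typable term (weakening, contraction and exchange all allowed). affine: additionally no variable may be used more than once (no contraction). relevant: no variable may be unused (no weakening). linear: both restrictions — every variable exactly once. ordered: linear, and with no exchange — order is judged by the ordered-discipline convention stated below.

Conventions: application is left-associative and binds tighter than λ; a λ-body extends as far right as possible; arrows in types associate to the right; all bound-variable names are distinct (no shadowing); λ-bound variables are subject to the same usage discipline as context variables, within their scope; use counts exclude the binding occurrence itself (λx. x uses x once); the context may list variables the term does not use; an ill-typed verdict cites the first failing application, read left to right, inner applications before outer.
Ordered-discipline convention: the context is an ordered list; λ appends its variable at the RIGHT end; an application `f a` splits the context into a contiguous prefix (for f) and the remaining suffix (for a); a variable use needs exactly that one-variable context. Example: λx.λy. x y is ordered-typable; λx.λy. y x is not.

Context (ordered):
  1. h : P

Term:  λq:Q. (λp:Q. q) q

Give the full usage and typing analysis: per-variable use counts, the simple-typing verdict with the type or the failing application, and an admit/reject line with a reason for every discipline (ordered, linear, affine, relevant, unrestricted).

variable uses: h: 0×, q (λ-bound): 2×, p (λ-bound): 0×
use order (left to right): q, q
typing: ✓ — Q -> Q
ordered: ✗ — q ×2 used more than once (contraction); unused: h, p — weakening required
linear: ✗ — q ×2 used more than once (contraction); unused: h, p — weakening required
affine: ✗ — q ×2 used more than once (contraction)
relevant: ✗ — unused: h, p — weakening required
unrestricted: ✓ — well-typed at Q -> Q; no restrictions here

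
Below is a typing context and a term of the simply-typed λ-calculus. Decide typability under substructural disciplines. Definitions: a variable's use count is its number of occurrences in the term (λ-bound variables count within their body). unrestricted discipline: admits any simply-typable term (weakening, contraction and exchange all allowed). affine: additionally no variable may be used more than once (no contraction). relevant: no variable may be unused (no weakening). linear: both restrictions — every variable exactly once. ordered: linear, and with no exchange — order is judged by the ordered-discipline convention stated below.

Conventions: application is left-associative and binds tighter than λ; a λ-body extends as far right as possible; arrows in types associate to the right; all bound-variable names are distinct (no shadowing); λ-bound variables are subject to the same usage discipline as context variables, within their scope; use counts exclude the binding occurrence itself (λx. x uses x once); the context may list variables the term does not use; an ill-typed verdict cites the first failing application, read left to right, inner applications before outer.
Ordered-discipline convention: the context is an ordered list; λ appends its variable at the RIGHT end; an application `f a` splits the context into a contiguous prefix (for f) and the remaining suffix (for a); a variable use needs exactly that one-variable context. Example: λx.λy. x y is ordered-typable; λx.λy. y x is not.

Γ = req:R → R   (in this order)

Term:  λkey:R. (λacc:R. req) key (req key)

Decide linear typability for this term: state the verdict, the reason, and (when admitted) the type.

no — needs contraction — req ×2, key ×2; needs weakening: acc unused
usage: req: 2, key [bound]: 2, acc [bound]: 0
left-to-right use order: req, key, req, key
typing: the term checks, with type R → R
all disciplines: ordered ✗; linear ✗; affine ✗; relevant ✗; unrestricted ✓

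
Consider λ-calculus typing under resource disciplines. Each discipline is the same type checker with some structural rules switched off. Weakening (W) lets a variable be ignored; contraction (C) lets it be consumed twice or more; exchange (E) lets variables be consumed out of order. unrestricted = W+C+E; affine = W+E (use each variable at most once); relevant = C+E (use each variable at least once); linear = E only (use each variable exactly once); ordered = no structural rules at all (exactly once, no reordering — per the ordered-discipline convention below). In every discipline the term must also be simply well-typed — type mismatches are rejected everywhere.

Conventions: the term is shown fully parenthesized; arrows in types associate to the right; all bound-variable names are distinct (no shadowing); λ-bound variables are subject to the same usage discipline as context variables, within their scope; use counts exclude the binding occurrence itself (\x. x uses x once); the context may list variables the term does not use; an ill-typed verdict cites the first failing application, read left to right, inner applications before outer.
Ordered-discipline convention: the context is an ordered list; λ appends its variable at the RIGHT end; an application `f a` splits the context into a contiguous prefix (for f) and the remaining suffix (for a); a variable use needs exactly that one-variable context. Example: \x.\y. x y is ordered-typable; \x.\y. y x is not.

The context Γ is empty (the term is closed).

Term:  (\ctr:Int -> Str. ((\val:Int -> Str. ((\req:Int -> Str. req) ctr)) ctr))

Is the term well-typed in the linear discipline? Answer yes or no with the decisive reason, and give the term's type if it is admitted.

no — uses contraction: ctr ×2; val never used (weakening)
counts: ctr [bound]: 2×, val [bound]: 0×, req [bound]: 1×
left-to-right use order: req, ctr, ctr
typing: the term checks, with type (Int -> Str) -> Int -> Str
per-discipline verdicts: ordered ✗ · linear ✗ · affine ✗ · relevant ✗ · unrestricted ✓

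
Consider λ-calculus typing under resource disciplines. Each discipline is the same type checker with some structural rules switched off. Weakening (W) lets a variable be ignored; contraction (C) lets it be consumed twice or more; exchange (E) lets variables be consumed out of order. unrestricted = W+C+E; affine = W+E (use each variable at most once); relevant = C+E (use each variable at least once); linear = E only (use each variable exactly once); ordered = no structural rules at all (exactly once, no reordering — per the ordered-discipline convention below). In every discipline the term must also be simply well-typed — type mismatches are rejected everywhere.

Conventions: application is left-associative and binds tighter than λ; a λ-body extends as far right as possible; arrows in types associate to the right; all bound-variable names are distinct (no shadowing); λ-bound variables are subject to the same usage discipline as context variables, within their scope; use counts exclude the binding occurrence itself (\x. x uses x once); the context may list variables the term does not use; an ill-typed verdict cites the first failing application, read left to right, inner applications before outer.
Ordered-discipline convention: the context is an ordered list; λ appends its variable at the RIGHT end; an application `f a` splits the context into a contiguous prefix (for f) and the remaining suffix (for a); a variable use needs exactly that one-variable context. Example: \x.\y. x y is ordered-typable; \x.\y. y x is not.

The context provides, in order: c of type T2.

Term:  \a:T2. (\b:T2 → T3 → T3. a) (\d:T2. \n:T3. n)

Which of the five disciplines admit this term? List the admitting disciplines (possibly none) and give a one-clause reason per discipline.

accepted by: affine, unrestricted
counts: c=0, a (λ-bound)=1, b (λ-bound)=0, d (λ-bound)=0, n (λ-bound)=1
order of uses: a, n
typing: ✓ — T2 → T2
ordered: ✗, c, b, d left unused
linear: ✗, c, b, d left unused
affine: ✓, at most one use each (c, a, b, d, n)
relevant: ✗, c, b, d left unused
unrestricted: ✓, simply typable at T2 → T2; W, C, E all held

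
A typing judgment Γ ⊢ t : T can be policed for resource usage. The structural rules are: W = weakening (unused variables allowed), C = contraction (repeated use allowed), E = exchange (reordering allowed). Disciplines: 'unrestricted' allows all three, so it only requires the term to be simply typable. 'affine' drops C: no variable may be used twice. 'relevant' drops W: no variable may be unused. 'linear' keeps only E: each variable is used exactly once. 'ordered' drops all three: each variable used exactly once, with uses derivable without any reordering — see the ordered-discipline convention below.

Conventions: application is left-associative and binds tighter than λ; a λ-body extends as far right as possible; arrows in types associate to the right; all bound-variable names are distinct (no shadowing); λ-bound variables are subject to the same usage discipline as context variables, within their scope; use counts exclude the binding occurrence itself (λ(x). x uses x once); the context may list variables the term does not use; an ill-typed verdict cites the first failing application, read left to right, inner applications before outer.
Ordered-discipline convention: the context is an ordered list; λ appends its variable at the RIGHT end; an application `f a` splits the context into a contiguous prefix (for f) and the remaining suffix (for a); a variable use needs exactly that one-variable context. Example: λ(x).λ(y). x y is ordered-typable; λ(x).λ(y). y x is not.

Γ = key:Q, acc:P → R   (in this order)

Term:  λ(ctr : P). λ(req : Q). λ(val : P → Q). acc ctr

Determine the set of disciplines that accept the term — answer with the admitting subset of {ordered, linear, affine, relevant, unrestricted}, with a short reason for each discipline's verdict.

admitting disciplines: affine, unrestricted
use counts: key ×0, acc ×1, ctr [bound] ×1, req [bound] ×0, val [bound] ×0
uses in reading order: acc, ctr
typing: ✓ — P → Q → (P → Q) → R
ordered ✗ (key, req, val never used (weakening))
linear ✗ (key, req, val never used (weakening))
affine ✓ (none of key, acc, ctr, req, val used more than once)
relevant ✗ (key, req, val never used (weakening))
unrestricted ✓ (well-typed at P → Q → (P → Q) → R; no restrictions here)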